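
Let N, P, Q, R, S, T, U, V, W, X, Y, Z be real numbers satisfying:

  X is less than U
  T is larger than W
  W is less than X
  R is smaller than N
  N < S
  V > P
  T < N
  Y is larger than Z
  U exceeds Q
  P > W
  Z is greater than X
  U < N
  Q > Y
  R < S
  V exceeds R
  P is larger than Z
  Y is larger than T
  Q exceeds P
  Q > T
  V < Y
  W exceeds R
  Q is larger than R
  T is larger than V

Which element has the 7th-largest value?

V

The consecutive relations fix a unique order: R < W < X < Z < P < V < T < Y < Q < U < N < S.
The 7th largest is V.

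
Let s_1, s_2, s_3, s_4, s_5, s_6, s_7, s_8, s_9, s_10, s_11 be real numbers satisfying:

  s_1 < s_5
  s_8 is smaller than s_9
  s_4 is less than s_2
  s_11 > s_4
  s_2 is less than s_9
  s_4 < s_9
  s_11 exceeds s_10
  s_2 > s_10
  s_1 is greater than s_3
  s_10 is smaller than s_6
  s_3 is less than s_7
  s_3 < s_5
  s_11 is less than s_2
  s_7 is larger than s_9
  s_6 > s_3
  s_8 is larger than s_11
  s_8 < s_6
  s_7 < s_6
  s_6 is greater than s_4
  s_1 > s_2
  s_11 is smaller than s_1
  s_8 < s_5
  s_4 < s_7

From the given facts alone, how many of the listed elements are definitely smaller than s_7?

7

Directly below s_7: s_4, s_3, s_9.
One step further: s_2, s_8 (5 so far).
One step further: s_10, s_11 (7 so far).
No other element is forced below s_7 by the given relations, so the count is 7.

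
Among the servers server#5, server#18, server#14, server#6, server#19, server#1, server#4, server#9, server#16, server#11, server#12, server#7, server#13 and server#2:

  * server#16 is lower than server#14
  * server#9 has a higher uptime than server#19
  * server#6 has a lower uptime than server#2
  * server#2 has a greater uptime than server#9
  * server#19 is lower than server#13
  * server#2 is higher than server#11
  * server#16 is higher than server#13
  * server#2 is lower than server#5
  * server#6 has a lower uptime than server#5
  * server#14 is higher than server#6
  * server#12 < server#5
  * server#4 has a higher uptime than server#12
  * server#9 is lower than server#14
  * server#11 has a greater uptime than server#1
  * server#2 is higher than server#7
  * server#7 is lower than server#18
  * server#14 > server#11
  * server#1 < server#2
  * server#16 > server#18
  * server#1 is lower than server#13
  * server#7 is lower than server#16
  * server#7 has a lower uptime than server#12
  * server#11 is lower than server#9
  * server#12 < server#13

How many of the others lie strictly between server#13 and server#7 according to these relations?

1

The relations place server#7 below server#13. An element lies strictly between them when it is forced above server#7 and also forced below server#13.
Above server#7: {server#12, server#4, server#18, server#16, server#2, server#14, server#5}. Below server#13: {server#12, server#19, server#1}.
Intersection: {server#12} — 1.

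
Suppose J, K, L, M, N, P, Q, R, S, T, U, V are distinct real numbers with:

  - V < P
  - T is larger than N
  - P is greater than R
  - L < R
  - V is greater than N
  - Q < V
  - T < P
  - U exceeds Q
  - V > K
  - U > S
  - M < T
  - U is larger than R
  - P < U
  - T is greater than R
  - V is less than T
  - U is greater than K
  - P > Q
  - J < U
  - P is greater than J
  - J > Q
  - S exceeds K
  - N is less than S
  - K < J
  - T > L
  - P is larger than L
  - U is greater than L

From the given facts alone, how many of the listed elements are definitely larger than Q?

The elements the relations force above Q are V, J, T, P, U — no chain reaches any other.
That is 5.

5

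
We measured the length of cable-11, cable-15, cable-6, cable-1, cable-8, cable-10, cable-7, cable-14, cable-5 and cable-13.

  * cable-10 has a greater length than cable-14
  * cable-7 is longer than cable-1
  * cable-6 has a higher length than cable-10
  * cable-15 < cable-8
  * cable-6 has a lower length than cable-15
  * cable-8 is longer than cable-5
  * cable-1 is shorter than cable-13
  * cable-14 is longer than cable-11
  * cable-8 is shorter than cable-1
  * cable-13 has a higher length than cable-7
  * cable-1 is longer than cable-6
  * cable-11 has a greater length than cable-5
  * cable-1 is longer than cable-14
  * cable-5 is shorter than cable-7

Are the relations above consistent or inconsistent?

Every relation is compatible with cable-5 < cable-11 < cable-14 < cable-10 < cable-6 < cable-15 < cable-8 < cable-1 < cable-7 < cable-13; the set is consistent.

consistent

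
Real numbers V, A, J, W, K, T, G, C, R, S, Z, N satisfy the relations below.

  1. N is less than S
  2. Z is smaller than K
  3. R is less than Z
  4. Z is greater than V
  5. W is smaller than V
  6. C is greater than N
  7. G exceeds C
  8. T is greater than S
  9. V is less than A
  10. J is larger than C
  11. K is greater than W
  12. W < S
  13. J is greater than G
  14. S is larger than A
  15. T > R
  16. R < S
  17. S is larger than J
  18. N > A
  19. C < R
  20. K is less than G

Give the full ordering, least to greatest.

Nothing is placed below W, so it is least; from there W < V; V < A; A < N; N < C; C < R; R < Z; Z < K; K < G; G < J; J < S; S < T, each given directly.

W < V < A < N < C < R < Z < K < G < J < S < T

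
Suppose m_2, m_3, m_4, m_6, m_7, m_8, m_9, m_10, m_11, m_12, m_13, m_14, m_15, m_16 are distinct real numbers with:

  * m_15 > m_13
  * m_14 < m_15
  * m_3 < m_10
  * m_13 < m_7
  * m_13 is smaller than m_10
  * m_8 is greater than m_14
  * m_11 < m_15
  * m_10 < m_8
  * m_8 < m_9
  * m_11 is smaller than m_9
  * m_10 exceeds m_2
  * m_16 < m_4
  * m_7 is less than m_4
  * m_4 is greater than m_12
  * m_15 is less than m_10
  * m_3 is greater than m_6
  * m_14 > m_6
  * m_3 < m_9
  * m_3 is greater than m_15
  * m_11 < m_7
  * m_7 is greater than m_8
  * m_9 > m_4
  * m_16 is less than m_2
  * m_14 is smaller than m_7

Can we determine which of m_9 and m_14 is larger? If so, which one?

m_9

Link the given pairs in sequence: m_14 < m_15; m_15 < m_3; m_3 < m_10; m_10 < m_8; m_8 < m_7; m_7 < m_4; m_4 < m_9.
Chaining these gives m_14 < m_15 < m_3 < m_10 < m_8 < m_7 < m_4 < m_9.
So m_9 is larger.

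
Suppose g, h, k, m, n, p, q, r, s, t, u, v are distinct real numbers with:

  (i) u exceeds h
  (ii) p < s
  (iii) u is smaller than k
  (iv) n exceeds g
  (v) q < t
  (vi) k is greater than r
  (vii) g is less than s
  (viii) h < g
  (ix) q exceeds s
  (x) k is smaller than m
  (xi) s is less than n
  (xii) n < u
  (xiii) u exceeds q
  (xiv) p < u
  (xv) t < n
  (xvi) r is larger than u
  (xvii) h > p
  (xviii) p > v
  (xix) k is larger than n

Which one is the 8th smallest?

Chaining the given pairs: v < p < h < g < s < q < t < n < u < r < k < m.
Counting 8 from the smallest end gives n.

n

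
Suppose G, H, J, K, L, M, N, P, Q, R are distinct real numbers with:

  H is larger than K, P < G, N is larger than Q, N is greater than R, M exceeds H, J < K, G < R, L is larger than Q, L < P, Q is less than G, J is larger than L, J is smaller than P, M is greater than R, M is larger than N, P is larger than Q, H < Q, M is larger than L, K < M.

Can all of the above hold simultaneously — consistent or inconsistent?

We have J < K stated directly, yet also K < H < Q < L < J by chaining the others — so K < J. Contradiction.

inconsistent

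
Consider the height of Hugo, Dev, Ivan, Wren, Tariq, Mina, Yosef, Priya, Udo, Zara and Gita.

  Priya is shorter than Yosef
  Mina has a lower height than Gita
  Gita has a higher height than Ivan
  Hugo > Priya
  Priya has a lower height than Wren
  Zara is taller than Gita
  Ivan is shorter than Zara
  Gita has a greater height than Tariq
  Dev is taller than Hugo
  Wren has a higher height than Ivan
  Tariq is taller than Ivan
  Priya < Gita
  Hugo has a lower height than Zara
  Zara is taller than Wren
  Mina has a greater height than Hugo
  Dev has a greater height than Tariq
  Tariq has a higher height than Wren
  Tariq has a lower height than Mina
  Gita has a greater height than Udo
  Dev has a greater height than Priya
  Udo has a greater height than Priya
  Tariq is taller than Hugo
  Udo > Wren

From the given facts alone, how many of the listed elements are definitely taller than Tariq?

4

From Tariq the given relations immediately reach Dev, Mina, Gita.
From those, Zara — 4 in total.
Nothing else is reachable above Tariq; 4 in all.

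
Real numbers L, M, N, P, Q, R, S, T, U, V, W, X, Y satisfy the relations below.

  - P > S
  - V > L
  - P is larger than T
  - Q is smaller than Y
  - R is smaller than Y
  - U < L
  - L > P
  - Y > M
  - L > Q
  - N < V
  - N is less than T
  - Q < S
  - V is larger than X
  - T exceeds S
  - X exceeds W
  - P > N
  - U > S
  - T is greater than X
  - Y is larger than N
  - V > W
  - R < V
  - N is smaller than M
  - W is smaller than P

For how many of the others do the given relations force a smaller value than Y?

4

From Y the given relations immediately reach Q, R, N, M.
No other element is forced below Y by the given relations, so the count is 4.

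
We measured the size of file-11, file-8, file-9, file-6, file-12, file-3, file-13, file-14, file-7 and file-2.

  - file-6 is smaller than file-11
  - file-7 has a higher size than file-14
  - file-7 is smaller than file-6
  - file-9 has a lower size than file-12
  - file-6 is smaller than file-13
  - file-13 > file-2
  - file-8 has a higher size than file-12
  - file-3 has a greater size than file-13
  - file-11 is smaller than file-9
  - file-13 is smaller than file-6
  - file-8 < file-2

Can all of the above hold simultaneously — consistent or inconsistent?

We have file-13 < file-6 stated directly, yet also file-6 < file-11 < file-9 < file-12 < file-8 < file-2 < file-13 by chaining the others — so file-6 < file-13. Contradiction.

inconsistent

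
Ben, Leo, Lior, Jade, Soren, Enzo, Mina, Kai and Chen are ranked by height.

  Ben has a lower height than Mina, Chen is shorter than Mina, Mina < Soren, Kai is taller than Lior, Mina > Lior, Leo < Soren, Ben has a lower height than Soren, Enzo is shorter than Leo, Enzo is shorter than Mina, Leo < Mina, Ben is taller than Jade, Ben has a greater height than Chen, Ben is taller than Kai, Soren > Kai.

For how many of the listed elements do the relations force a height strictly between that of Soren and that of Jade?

2

The relations place Jade below Soren. An element lies strictly between them when it is forced above Jade and also forced below Soren.
Above Jade: {Ben, Mina}. Below Soren: {Enzo, Chen, Lior, Leo, Kai, Ben, Mina}.
Intersection: {Ben, Mina} — 2.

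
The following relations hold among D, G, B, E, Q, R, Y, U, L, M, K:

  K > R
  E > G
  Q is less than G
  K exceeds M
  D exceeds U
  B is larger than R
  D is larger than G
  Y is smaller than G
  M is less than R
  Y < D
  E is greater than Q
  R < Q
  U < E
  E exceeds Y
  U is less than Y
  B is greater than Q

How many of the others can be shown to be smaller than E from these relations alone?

6

The elements the relations force below E are U, M, R, Q, Y, G — no chain reaches any other.
That is 6.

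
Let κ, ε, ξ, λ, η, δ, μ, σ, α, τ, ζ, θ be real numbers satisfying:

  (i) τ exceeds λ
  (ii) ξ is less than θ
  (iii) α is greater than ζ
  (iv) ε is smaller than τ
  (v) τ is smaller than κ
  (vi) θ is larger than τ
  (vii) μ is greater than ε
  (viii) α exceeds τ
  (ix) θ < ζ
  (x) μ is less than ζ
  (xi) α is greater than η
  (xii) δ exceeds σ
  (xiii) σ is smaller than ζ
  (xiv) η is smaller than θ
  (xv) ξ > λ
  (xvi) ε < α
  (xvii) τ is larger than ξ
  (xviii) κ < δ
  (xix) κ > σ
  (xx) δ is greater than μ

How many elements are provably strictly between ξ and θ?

The relations place ξ below θ. An element lies strictly between them when it is forced above ξ and also forced below θ.
Above ξ: {τ, κ, ζ, α, δ}. Below θ: {λ, ε, τ, η}.
Intersection: {τ} — 1.

1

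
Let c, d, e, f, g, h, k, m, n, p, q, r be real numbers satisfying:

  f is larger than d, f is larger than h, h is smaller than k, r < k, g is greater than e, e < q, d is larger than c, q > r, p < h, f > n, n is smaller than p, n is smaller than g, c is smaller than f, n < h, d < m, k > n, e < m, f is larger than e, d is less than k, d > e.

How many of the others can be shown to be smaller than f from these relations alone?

6

The elements the relations force below f are n, e, c, d, p, h — no chain reaches any other.
That is 6.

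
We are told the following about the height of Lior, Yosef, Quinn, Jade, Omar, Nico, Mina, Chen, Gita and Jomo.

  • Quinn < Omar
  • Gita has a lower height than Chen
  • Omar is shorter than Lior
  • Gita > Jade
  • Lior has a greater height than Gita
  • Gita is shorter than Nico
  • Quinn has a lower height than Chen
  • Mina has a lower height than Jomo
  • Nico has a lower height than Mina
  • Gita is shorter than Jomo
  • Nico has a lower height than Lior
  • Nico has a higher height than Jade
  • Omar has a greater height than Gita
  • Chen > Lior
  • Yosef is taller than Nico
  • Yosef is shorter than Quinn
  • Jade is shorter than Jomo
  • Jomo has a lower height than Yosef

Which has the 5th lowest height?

Jomo

Piecing the relations together gives one ordering: Jade < Gita < Nico < Mina < Jomo < Yosef < Quinn < Omar < Lior < Chen.
Counting 5 from the smallest end gives Jomo.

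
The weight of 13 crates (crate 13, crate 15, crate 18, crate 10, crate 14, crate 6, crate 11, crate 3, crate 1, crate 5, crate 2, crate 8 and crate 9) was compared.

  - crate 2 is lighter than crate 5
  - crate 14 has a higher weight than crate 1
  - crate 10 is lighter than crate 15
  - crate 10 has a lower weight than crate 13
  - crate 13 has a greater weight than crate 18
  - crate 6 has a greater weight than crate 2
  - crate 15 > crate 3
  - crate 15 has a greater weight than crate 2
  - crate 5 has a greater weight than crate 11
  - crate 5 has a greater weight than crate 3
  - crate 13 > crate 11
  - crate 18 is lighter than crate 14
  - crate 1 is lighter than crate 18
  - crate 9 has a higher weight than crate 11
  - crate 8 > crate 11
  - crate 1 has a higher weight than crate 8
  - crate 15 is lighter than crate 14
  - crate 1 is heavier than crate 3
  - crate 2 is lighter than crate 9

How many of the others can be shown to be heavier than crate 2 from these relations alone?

5

The elements the relations force above crate 2 are crate 5, crate 9, crate 6, crate 15, crate 14 — no chain reaches any other.
That is 5.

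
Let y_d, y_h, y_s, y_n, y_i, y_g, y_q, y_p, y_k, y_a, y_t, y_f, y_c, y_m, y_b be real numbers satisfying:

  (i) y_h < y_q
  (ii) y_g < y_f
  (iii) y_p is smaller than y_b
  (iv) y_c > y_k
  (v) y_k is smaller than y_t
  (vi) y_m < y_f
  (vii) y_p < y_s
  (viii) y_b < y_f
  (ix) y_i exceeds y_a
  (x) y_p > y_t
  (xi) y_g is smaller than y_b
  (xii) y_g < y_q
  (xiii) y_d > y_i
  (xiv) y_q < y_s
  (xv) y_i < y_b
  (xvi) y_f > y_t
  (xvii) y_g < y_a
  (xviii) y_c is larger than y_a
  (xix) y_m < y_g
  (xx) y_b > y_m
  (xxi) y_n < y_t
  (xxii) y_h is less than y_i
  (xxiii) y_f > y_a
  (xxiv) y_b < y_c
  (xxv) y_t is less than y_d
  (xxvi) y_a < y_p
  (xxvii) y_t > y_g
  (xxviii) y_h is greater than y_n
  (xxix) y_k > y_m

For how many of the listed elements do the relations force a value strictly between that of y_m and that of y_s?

6

The relations place y_m below y_s. An element lies strictly between them when it is forced above y_m and also forced below y_s.
Above y_m: {y_g, y_k, y_a, y_t, y_p, y_i, y_b, y_c, y_q, y_f, y_d}. Below y_s: {y_g, y_n, y_k, y_a, y_h, y_t, y_p, y_q}.
Intersection: {y_g, y_k, y_a, y_t, y_p, y_q} — 6.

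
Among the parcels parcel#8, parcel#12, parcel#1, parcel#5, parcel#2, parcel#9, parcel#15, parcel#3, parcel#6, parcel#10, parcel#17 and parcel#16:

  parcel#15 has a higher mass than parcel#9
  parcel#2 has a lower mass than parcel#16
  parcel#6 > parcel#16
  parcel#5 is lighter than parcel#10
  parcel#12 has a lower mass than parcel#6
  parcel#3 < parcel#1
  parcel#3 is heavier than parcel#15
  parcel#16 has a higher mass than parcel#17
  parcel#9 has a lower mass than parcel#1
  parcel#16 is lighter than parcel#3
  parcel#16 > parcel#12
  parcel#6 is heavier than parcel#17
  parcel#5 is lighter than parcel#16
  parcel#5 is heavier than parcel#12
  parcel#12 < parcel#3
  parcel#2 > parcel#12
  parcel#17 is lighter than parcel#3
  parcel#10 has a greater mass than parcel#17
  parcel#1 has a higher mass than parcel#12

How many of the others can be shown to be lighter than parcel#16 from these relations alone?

The elements the relations force below parcel#16 are parcel#17, parcel#12, parcel#5, parcel#2 — no chain reaches any other.
That is 4.

4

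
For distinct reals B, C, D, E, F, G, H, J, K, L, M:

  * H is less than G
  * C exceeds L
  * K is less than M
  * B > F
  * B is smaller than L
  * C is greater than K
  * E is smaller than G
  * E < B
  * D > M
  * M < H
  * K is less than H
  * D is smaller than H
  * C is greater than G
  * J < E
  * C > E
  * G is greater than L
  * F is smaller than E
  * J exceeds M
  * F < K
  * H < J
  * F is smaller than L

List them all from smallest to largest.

Nothing is placed below F, so it is least; from there F < K; K < M; M < D; D < H; H < J; J < E; E < B; B < L; L < G; G < C, each given directly.

F < K < M < D < H < J < E < B < L < G < C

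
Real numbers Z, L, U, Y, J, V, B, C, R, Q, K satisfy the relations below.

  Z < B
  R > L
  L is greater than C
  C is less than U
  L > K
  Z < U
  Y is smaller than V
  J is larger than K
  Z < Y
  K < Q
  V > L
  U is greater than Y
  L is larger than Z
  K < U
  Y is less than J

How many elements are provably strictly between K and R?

1

The relations place K below R. An element lies strictly between them when it is forced above K and also forced below R.
Above K: {L, U, Q, J, V}. Below R: {Z, C, L}.
Intersection: {L} — 1.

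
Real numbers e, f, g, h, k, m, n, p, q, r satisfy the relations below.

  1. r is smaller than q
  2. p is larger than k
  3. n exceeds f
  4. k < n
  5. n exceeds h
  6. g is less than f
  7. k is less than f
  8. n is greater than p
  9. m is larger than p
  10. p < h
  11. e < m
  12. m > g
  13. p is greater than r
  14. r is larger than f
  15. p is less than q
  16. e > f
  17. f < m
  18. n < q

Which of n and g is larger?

n

Following the relations from g: g < f < r < p < h < n.
So g < n; n is the larger of the two.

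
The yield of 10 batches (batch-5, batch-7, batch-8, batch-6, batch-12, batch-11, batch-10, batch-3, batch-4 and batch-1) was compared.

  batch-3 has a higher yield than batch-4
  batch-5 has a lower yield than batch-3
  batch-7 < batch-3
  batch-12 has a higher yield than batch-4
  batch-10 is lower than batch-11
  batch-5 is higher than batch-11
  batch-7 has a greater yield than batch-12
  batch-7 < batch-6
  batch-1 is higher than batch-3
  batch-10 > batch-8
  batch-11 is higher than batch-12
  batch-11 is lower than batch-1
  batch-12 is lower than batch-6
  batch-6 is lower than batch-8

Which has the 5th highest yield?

batch-10

Piecing the relations together gives one ordering: batch-4 < batch-12 < batch-7 < batch-6 < batch-8 < batch-10 < batch-11 < batch-5 < batch-3 < batch-1.
Counting 5 from the largest end gives batch-10.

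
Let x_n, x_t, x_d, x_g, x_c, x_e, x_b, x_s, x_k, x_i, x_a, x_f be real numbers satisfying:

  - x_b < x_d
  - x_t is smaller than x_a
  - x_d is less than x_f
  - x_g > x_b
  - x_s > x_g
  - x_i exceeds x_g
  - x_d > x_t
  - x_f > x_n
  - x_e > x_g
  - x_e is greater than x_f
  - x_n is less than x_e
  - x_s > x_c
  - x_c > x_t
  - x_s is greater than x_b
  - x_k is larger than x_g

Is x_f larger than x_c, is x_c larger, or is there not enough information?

undetermined

Following every chain through x_c: above x_c we get x_s; below x_c we get x_t.
x_f is not reached, and no chain runs the other way from x_f to x_c.
So the given relations leave the order of x_c and x_f undetermined.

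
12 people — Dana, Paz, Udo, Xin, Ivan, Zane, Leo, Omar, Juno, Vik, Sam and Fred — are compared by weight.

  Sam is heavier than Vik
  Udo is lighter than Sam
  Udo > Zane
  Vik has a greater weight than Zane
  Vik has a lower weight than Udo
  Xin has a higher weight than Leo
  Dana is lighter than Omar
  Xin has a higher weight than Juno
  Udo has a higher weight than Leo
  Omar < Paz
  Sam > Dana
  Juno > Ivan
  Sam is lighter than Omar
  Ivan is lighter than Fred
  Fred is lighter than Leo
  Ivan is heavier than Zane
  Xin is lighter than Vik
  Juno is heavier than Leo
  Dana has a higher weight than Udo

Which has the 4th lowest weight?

Leo

Piecing the relations together gives one ordering: Zane < Ivan < Fred < Leo < Juno < Xin < Vik < Udo < Dana < Sam < Omar < Paz.
The 4th smallest is Leo.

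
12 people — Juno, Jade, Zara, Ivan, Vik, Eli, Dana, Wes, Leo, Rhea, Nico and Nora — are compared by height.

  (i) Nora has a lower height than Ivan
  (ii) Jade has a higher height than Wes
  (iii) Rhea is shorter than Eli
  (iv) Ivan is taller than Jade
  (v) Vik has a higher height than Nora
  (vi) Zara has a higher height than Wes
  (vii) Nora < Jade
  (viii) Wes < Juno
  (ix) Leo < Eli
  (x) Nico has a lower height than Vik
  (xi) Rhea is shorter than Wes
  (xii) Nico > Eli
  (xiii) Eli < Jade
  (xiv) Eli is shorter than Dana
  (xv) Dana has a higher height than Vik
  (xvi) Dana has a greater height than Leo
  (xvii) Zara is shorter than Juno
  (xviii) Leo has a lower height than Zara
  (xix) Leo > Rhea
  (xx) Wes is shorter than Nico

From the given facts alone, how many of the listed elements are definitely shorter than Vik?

From Vik the given relations immediately reach Nora, Nico.
From those, Wes, Eli — 4 in total.
From those, Rhea, Leo — 6 in total.
Nothing else is reachable below Vik; 6 in all.

6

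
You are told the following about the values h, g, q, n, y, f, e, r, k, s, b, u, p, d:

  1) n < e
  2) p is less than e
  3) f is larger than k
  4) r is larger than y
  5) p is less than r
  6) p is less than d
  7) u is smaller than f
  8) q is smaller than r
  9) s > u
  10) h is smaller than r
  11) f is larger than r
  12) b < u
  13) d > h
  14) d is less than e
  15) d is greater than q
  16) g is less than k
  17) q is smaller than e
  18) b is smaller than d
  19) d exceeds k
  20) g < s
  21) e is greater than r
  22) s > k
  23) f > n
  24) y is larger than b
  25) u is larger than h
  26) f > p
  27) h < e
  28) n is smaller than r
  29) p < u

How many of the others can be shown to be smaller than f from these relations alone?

10

Directly below f: k, p, u, n, r.
One step further: h, g, b, q, y (10 so far).
No other element is forced below f by the given relations, so the count is 10.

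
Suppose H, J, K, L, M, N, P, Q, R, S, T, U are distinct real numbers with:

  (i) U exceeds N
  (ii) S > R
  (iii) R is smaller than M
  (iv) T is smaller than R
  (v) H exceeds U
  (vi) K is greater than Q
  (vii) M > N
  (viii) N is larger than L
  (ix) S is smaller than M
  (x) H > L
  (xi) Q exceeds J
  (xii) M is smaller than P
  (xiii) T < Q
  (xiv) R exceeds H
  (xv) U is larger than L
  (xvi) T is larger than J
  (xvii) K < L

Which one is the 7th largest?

Piecing the relations together gives one ordering: J < T < Q < K < L < N < U < H < R < S < M < P.
Counting 7 from the largest end gives N.

N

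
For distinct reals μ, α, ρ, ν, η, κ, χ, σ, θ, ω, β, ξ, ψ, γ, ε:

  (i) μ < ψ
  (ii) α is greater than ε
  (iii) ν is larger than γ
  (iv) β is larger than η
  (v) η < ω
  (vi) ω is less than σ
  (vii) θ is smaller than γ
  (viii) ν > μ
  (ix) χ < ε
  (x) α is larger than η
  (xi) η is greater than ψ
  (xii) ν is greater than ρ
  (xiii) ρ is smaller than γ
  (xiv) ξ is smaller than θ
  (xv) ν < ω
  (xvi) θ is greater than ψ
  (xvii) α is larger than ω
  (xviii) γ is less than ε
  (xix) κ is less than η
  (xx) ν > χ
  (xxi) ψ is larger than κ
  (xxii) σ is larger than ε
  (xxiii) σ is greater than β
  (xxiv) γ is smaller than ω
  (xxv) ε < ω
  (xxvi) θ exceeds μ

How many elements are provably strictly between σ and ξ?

5

The relations place ξ below σ. An element lies strictly between them when it is forced above ξ and also forced below σ.
Above ξ: {θ, γ, ε, ν, ω, α}. Below σ: {μ, κ, ψ, θ, ρ, χ, γ, ε, η, ν, β, ω}.
Intersection: {θ, γ, ε, ν, ω} — 5.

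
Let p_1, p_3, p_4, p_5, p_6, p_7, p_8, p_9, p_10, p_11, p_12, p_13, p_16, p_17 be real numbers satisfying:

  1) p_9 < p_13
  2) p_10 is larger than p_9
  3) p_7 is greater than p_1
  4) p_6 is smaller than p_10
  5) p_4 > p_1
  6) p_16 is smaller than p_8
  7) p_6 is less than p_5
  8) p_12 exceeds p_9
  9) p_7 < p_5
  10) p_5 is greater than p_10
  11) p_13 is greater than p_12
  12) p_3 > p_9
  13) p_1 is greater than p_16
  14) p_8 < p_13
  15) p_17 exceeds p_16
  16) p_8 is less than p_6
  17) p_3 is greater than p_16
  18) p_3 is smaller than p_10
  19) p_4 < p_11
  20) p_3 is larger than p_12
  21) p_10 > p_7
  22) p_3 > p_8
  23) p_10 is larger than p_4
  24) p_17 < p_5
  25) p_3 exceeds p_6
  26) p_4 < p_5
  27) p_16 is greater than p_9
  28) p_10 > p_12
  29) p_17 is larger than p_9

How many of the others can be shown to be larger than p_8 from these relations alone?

5

From p_8 the given relations immediately reach p_13, p_6, p_3.
From those, p_10, p_5 — 5 in total.
No other element is forced above p_8 by the given relations, so the count is 5.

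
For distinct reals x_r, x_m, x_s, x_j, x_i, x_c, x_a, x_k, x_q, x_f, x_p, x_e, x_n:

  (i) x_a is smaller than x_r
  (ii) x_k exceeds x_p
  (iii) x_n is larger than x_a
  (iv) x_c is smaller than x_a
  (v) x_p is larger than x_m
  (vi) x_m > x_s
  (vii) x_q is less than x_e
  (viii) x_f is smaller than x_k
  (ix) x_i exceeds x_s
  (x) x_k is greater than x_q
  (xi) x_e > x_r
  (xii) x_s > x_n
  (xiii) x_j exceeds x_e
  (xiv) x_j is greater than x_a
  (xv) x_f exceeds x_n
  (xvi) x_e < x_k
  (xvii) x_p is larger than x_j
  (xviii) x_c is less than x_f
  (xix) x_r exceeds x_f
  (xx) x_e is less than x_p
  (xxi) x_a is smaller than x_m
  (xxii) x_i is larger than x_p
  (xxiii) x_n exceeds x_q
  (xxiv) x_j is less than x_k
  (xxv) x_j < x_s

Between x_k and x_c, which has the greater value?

x_c < x_a < x_n < x_f < x_r < x_e < x_j < x_s < x_m < x_p < x_k, by transitivity through x_a, x_n, x_f, x_r, x_e, x_j, x_s, x_m, x_p.
So x_c < x_k; x_k is the larger of the two.

x_k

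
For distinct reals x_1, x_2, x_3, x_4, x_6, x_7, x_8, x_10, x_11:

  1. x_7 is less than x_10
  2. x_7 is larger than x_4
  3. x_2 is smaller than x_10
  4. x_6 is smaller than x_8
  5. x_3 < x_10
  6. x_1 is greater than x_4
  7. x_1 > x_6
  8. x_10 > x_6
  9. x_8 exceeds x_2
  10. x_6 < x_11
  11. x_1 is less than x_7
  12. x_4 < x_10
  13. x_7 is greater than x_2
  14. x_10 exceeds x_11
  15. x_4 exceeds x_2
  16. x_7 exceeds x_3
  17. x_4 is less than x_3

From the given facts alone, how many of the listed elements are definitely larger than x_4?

4

The elements the relations force above x_4 are x_3, x_1, x_7, x_10 — no chain reaches any other.
That is 4.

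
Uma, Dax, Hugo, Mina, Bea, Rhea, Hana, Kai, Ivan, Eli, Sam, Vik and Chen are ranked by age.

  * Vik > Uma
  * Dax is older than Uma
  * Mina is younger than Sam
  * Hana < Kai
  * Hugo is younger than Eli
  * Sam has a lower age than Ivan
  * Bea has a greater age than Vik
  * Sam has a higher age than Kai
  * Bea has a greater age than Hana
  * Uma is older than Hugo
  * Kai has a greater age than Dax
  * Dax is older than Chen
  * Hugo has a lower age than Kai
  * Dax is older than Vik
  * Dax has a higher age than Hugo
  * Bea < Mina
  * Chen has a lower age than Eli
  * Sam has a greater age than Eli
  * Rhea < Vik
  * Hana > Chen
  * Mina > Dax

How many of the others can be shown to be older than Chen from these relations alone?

8

The elements the relations force above Chen are Hana, Eli, Dax, Bea, Mina, Kai, Sam, Ivan — no chain reaches any other.
That is 8.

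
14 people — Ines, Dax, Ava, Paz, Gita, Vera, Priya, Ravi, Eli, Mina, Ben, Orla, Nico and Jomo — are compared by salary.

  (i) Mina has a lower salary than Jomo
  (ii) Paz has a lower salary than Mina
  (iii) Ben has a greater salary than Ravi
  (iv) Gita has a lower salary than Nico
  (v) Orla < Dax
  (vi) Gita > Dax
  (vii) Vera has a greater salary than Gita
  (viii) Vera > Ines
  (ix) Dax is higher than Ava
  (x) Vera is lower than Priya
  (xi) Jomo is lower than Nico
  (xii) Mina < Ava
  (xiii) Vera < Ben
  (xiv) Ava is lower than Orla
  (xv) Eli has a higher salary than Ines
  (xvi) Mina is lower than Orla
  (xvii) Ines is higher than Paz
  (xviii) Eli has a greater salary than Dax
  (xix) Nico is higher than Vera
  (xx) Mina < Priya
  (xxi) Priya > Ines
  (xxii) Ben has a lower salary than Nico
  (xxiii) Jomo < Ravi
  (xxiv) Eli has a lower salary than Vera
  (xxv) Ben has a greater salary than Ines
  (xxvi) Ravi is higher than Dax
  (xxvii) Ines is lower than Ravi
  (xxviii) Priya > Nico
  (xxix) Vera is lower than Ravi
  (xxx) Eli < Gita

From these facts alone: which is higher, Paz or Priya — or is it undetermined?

Following the relations from Paz: Paz < Mina < Ava < Orla < Dax < Eli < Gita < Vera < Ravi < Ben < Nico < Priya.
So Priya is higher.

Priya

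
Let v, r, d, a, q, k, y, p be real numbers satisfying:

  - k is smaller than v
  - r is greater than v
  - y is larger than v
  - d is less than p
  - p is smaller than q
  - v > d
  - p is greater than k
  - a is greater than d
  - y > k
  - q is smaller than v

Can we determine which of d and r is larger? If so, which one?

r

d < p < q < v < r, by transitivity through p, q, v.
So r is larger.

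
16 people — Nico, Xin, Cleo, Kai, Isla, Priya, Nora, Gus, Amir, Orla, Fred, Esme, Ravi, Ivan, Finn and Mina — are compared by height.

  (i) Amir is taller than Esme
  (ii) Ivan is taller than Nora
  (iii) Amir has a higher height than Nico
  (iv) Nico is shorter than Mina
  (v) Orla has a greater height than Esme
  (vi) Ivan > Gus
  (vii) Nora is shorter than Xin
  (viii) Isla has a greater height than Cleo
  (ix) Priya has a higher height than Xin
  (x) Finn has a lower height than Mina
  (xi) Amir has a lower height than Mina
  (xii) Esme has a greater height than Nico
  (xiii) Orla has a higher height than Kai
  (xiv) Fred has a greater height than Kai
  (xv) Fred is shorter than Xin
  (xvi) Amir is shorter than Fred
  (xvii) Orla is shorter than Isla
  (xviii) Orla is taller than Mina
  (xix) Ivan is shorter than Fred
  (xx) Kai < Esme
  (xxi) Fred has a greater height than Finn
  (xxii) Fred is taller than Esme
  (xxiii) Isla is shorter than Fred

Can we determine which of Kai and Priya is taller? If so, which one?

The relevant relations are Kai < Esme; Esme < Amir; Amir < Mina; Mina < Orla; Orla < Isla; Isla < Fred; Fred < Xin; Xin < Priya.
Chaining these gives Kai < Esme < Amir < Mina < Orla < Isla < Fred < Xin < Priya.
So Priya is taller.

Priya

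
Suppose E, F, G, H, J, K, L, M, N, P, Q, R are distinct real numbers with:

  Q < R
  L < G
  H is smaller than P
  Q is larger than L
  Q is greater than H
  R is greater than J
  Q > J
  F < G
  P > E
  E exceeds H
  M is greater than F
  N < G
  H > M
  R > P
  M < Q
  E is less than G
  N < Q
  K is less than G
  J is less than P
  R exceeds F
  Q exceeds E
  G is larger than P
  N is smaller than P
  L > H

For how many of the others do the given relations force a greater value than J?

Directly above J: P, Q, R.
One step further: G (4 so far).
Nothing else is reachable above J; 4 in all.

4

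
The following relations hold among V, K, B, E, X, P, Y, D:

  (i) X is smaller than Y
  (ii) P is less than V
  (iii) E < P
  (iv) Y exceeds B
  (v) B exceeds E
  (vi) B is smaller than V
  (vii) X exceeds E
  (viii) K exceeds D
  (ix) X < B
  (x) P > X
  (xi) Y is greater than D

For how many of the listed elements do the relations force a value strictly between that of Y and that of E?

2

Chaining upward from E reaches: X, B, P, V.
Chaining downward from Y reaches: D, X, B.
Strictly between E and Y are those in both lists: X, B — 2 elements.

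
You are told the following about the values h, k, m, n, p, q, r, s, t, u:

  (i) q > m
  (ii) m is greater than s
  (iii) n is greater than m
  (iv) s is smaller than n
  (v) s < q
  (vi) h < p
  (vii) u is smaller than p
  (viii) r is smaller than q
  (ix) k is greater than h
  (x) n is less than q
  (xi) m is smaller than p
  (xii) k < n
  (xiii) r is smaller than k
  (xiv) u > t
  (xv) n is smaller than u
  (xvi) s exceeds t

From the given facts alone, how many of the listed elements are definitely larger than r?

The elements the relations force above r are k, n, u, q, p — no chain reaches any other.
That is 5.

5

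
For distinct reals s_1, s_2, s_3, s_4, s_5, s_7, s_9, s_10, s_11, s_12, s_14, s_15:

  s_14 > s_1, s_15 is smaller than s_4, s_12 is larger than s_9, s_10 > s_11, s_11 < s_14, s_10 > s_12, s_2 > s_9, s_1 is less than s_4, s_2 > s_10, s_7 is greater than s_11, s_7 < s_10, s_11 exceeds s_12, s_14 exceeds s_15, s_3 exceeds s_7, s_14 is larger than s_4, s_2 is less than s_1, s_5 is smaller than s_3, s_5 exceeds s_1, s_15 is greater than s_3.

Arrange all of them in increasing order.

s_9 < s_12 < s_11 < s_7 < s_10 < s_2 < s_1 < s_5 < s_3 < s_15 < s_4 < s_14

The consecutive links are each given: s_9 < s_12; s_12 < s_11; s_11 < s_7; s_7 < s_10; s_10 < s_2; s_2 < s_1; s_1 < s_5; s_5 < s_3; s_3 < s_15; s_15 < s_4; s_4 < s_14.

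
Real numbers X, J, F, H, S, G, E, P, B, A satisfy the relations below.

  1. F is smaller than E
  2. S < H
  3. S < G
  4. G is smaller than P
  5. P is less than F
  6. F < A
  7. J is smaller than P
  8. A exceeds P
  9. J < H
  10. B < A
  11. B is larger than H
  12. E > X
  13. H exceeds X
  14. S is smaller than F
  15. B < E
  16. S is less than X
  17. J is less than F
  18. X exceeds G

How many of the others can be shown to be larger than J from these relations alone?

6

The elements the relations force above J are P, F, H, B, A, E — no chain reaches any other.
That is 6.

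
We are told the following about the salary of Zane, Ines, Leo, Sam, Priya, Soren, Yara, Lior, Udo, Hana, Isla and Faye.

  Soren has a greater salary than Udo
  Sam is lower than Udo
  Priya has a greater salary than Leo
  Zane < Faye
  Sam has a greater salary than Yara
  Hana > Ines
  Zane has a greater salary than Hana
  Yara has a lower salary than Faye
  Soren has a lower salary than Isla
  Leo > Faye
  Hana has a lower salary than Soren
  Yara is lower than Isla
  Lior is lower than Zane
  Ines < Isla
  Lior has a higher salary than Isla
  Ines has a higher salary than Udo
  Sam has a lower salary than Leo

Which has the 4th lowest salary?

Piecing the relations together gives one ordering: Yara < Sam < Udo < Ines < Hana < Soren < Isla < Lior < Zane < Faye < Leo < Priya.
Counting 4 from the smallest end gives Ines.

Ines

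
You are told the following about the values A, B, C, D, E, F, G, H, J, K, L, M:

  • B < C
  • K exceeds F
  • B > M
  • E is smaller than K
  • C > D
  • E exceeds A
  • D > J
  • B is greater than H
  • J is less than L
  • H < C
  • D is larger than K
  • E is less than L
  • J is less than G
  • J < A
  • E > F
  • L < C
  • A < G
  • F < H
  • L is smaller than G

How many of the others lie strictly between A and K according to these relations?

1

Chaining upward from A reaches: E, L, G, D, C.
Chaining downward from K reaches: J, F, E.
Strictly between A and K are those in both lists: E — 1 element.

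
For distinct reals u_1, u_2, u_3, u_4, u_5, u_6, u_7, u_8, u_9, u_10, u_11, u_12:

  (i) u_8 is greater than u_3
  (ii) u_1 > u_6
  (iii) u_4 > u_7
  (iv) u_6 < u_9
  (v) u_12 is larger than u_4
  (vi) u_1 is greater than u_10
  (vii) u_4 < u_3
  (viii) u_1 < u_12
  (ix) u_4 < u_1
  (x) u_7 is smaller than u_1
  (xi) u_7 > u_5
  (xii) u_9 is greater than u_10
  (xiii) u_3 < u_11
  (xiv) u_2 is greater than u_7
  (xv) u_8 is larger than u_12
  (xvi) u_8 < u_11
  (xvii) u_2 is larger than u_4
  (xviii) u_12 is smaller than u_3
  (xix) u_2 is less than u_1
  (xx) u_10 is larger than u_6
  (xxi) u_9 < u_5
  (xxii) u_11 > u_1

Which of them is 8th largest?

Chaining the given pairs: u_6 < u_10 < u_9 < u_5 < u_7 < u_4 < u_2 < u_1 < u_12 < u_3 < u_8 < u_11.
Counting 8 from the largest end gives u_7.

u_7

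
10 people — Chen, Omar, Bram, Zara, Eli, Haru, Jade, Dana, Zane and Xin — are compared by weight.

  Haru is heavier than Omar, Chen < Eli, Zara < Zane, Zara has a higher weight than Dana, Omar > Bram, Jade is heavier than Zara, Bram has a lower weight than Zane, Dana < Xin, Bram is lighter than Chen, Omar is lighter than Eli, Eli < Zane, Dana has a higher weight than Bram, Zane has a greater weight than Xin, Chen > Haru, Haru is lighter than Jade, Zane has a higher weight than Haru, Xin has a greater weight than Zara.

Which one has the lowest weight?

Chaining upward from Bram: directly above it, Omar, Dana, Chen, Zane; then Haru, Zara, Xin, Eli; then Jade.
That covers every other element, and nothing is given below Bram, so Bram is the lowest weight.

Bram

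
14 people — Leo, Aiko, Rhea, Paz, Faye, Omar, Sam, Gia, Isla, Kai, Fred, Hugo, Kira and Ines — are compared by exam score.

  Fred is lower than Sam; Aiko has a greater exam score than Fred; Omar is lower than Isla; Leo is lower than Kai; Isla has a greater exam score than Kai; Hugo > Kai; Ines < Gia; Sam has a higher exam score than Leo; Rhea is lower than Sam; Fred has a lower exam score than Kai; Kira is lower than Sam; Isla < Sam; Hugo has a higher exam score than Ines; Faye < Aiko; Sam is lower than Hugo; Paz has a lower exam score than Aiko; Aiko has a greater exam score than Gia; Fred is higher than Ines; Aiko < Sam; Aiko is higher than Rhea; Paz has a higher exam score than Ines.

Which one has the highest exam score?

Hugo

Ines is not greatest since Ines < Paz; Fred is not greatest since Fred < Kai; Omar is not greatest since Omar < Isla; Kira is not greatest since Kira < Sam; Leo is not greatest since Leo < Kai; Rhea is not greatest since Rhea < Sam; Kai is not greatest since Kai < Isla; Isla is not greatest since Isla < Sam; Paz is not greatest since Paz < Aiko; Faye is not greatest since Faye < Aiko; Gia is not greatest since Gia < Aiko; Aiko is not greatest since Aiko < Sam; Sam is not greatest since Sam < Hugo.
Only Hugo has nothing above it, so Hugo is the highest exam score.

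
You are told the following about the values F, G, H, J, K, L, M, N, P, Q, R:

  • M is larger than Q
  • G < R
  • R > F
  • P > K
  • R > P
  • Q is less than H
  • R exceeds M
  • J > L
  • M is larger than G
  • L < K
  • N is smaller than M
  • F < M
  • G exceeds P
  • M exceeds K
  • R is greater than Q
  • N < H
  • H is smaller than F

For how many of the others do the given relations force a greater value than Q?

4

The elements the relations force above Q are H, F, M, R — no chain reaches any other.
That is 4.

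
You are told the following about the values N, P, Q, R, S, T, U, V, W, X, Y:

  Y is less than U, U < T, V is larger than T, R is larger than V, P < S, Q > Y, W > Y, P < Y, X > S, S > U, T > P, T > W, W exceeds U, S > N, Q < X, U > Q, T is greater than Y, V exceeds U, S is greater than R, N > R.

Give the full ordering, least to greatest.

Nothing is placed below P, so it is least; from there P < Y; Y < Q; Q < U; U < W; W < T; T < V; V < R; R < N; N < S; S < X, each given directly.

P < Y < Q < U < W < T < V < R < N < S < X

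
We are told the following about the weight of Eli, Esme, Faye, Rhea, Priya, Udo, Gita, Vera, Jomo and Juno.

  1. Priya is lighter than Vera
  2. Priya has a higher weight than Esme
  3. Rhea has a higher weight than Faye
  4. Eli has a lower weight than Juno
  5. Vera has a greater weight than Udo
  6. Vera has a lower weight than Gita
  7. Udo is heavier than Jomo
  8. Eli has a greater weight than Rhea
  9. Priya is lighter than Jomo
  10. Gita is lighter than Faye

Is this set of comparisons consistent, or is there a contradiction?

Every relation is compatible with Esme < Priya < Jomo < Udo < Vera < Gita < Faye < Rhea < Eli < Juno; the set is consistent.

consistent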